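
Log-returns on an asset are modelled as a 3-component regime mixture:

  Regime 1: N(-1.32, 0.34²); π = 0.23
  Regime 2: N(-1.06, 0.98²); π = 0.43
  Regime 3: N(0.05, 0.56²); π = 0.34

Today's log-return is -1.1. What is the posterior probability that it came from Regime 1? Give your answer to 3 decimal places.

P(component k | x) = P(Z=k)·f_k(x) / marginal(x), where marginal(x) = Σ_j P(Z=j)·f_j(x).
Evaluate each component's likelihood at the observed value:
  p_1 = (1/(0.34·√(2π)))·exp(−(-1.1−-1.32)²/(2·0.34²)) = 1.173360·exp(-0.20934) = 0.951732
  p_2 = (1/(0.98·√(2π)))·exp(−(-1.1−-1.06)²/(2·0.98²)) = 0.407084·exp(-0.00083) = 0.406745
  p_3 = (1/(0.56·√(2π)))·exp(−(-1.1−0.05)²/(2·0.56²)) = 0.712397·exp(-2.10858) = 0.0864925
Weight by the priors:
  P(Z=1)·p_1 = 0.23 × 0.951732 = 0.218898
  P(Z=2)·p_2 = 0.43 × 0.406745 = 0.1749
  P(Z=3)·p_3 = 0.34 × 0.0864925 = 0.0294074
Denominator: 0.218898 + 0.1749 + 0.0294074 = 0.423206
So the posterior for Regime 1 is 0.218898 / 0.423206 ≈ 0.517.

0.517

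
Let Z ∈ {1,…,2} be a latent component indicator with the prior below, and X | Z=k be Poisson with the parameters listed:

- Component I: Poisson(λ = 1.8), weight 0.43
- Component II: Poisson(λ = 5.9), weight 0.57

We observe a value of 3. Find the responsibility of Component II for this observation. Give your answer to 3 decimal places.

0.436

By Bayes' theorem, P(k | x) = π_k f_k(x) / Σ_j π_j f_j(x).
Poisson probabilities:
  L_I = e^(−1.8)·1.8^3/3! = 0.160671
  L_II = e^(−5.9)·5.9^3/3! = 0.0937707
Unnormalised posteriors:
  π_I·L_I = 0.43 × 0.160671 = 0.0690883
  π_II·L_II = 0.57 × 0.0937707 = 0.0534493
Sum: 0.0690883 + 0.0534493 = 0.122538
P(Component II | x) ≈ 0.436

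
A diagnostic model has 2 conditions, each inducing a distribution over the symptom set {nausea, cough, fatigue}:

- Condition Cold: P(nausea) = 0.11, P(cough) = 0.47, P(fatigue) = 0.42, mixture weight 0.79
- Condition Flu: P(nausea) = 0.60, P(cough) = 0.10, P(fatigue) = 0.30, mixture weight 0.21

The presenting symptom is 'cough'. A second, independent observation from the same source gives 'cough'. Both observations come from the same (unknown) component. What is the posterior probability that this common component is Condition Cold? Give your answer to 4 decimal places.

0.9881

Apply Bayes' rule: the posterior for each component is proportional to its prior times its likelihood at x.
Since both observations come from the same component, the likelihood for component k is f_k(x₁)·f_k(x₂).
  f_Cold = [P(cough | comp) = 0.47] × [0.47] = 0.2209
  f_Flu = [P(cough | comp) = 0.10] × [0.1] = 0.01
Multiply by the mixture weights:
  π_Cold·f_Cold = 0.79 × 0.2209 = 0.174511
  π_Flu·f_Flu = 0.21 × 0.01 = 0.0021
Denominator: 0.174511 + 0.0021 = 0.176611
Responsibility of Condition Cold: 0.174511 / 0.176611 ≈ 0.9881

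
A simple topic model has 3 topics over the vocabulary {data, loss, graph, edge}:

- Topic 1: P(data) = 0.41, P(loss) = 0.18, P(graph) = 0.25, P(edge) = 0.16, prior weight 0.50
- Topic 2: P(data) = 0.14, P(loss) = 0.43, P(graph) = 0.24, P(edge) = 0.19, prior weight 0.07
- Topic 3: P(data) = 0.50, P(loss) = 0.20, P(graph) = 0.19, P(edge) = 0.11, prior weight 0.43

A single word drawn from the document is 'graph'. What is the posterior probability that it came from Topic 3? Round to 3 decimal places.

0.366

P(component k | x) = π_k·f_k(x) / marginal(x), where marginal(x) = Σ_j π_j·f_j(x).
Evaluate each component's likelihood at the observed value:
  f_1 = P(graph | comp) = 0.25
  f_2 = P(graph | comp) = 0.24
  f_3 = P(graph | comp) = 0.19
Unnormalised posteriors:
  π_1·f_1 = 0.50 × 0.25 = 0.125
  π_2·f_2 = 0.07 × 0.24 = 0.0168
  π_3·f_3 = 0.43 × 0.19 = 0.0817
Evidence: 0.125 + 0.0168 + 0.0817 = 0.2235
So the posterior for Topic 3 is 0.0817 / 0.2235 ≈ 0.366.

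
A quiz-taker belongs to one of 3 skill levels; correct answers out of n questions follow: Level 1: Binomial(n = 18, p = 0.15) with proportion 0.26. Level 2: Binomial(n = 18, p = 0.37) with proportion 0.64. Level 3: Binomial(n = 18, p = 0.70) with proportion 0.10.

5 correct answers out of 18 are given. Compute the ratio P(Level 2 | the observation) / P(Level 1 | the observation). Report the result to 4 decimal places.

Posterior odds = (π_i f_i(x)) / (π_j f_j(x)); the normalising sum cancels.
Evaluate each component's likelihood at the observed value:
  f_1 = C(18,5)·0.15^5·0.85^13 = 8568·7.59375e-05·0.120905 = 0.078665
  f_2 = C(18,5)·0.37^5·0.63^13 = 8568·0.0069344·0.00246279 = 0.146324
  f_3 = C(18,5)·0.70^5·0.30^13 = 8568·0.16807·1.59432e-07 = 0.000229586
Odds = (0.64/0.26) × (0.146324/0.078665) = 2.46154 × 1.86009 ≈ 4.5787

4.5787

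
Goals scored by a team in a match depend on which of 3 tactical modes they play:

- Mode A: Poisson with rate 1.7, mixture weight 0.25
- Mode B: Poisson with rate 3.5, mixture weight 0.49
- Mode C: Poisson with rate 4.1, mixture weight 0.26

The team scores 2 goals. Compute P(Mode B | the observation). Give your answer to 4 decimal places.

0.4700

Apply Bayes' rule: the posterior for each component is proportional to its prior times its likelihood at x.
Component likelihoods at x = 2 goals:
  f_A = 0.263978
  f_B = 0.184959
  f_C = 0.139293
Weight by the priors:
  w_A·f_A = 0.25 × 0.263978 = 0.0659944
  w_B·f_B = 0.49 × 0.184959 = 0.0906299
  w_C·f_C = 0.26 × 0.139293 = 0.0362163
Normaliser: 0.0659944 + 0.0906299 + 0.0362163 = 0.192841
P(Mode B | x) ≈ 0.4700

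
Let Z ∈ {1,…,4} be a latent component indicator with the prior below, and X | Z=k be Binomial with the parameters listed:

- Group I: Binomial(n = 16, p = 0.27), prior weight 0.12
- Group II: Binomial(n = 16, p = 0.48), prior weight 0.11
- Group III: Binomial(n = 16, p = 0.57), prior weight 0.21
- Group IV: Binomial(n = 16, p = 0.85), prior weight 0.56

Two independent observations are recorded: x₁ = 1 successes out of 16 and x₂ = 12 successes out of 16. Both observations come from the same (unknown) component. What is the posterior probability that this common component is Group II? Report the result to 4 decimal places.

0.5349

The responsibility of component k is π_k f_k(x) divided by Σ_j π_j f_j(x).
Since both observations come from the same component, the likelihood for component k is f_k(x₁)·f_k(x₂).
  f_I = [0.0384881] × [7.75761e-05] = 2.98576e-06
  f_II = [0.000422096] × [0.0199058] = 8.40216e-06
  f_III = [2.89749e-05] × [0.0731886] = 2.12063e-06
  f_IV = [5.95536e-12] × [0.131058] = 7.80497e-13
Multiply by the mixture weights:
  π_I·f_I = 0.12 × 2.98576e-06 = 3.58291e-07
  π_II·f_II = 0.11 × 8.40216e-06 = 9.24238e-07
  π_III·f_III = 0.21 × 2.12063e-06 = 4.45333e-07
  π_IV·f_IV = 0.56 × 7.80497e-13 = 4.37078e-13
Sum: 3.58291e-07 + 9.24238e-07 + 4.45333e-07 + 4.37078e-13 = 1.72786e-06
So the posterior for Group II is 9.24238e-07 / 1.72786e-06 ≈ 0.5349.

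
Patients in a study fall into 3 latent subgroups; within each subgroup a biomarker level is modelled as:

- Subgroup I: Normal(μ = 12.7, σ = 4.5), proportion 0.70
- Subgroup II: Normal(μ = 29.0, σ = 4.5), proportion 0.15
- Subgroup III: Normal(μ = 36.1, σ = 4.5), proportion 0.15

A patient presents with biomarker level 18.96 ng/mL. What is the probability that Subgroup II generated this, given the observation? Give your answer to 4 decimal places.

0.0447

The responsibility of component k is w_k f_k(x) divided by Σ_j w_j f_j(x).
Component likelihoods at x = 18.96 ng/mL:
  f_I = (1/(4.5·√(2π)))·exp(−(18.96−12.7)²/(2·4.5²)) = 0.088654·exp(-0.96760) = 0.0336881
  f_II = (1/(4.5·√(2π)))·exp(−(18.96−29.0)²/(2·4.5²)) = 0.088654·exp(-2.48893) = 0.00735817
  f_III = (1/(4.5·√(2π)))·exp(−(18.96−36.1)²/(2·4.5²)) = 0.088654·exp(-7.25382) = 6.27198e-05
Multiply by the mixture weights:
  w_I·f_I = 0.70 × 0.0336881 = 0.0235817
  w_II·f_II = 0.15 × 0.00735817 = 0.00110373
  w_III·f_III = 0.15 × 6.27198e-05 = 9.40797e-06
Sum: 0.0235817 + 0.00110373 + 9.40797e-06 = 0.0246948
Responsibility of Subgroup II: 0.00110373 / 0.0246948 ≈ 0.0447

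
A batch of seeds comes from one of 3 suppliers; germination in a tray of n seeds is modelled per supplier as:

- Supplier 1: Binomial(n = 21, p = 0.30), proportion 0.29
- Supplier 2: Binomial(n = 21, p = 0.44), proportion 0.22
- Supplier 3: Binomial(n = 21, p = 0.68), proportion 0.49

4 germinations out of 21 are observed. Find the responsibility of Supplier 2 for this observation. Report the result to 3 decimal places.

Apply Bayes' rule: the posterior for each component is proportional to its prior times its likelihood at x.
Component likelihoods at x = 4 germinations out of 21:
  p_1 = C(21,4)·0.30^4·0.70^17 = 5985·0.0081·0.00232631 = 0.112776
  p_2 = C(21,4)·0.44^4·0.56^17 = 5985·0.037481·5.23837e-05 = 0.0117509
  p_3 = C(21,4)·0.68^4·0.32^17 = 5985·0.213814·3.86856e-09 = 4.9505e-06
Unnormalised posteriors:
  P(Z=1)·p_1 = 0.29 × 0.112776 = 0.032705
  P(Z=2)·p_2 = 0.22 × 0.0117509 = 0.0025852
  P(Z=3)·p_3 = 0.49 × 4.9505e-06 = 2.42575e-06
Marginal: 0.032705 + 0.0025852 + 2.42575e-06 = 0.0352926
So the posterior for Supplier 2 is 0.0025852 / 0.0352926 ≈ 0.073.

0.073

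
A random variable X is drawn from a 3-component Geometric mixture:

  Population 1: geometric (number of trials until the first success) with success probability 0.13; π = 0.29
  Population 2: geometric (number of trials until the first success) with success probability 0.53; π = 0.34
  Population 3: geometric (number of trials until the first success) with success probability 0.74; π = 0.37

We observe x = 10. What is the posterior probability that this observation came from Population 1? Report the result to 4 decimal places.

0.9815

By Bayes' theorem, P(k | x) = π_k f_k(x) / Σ_j π_j f_j(x).
Evaluate each component's likelihood at the observed value:
  f_1 = 0.13·(1−0.13)^9 = 0.13·0.285544 = 0.0371207
  f_2 = 0.53·(1−0.53)^9 = 0.53·0.00111913 = 0.000593139
  f_3 = 0.74·(1−0.74)^9 = 0.74·5.4295e-06 = 4.01783e-06
Multiply by the mixture weights:
  π_1·f_1 = 0.29 × 0.0371207 = 0.010765
  π_2·f_2 = 0.34 × 0.000593139 = 0.000201667
  π_3·f_3 = 0.37 × 4.01783e-06 = 1.4866e-06
Sum: 0.010765 + 0.000201667 + 1.4866e-06 = 0.0109682
Responsibility of Population 1: 0.010765 / 0.0109682 ≈ 0.9815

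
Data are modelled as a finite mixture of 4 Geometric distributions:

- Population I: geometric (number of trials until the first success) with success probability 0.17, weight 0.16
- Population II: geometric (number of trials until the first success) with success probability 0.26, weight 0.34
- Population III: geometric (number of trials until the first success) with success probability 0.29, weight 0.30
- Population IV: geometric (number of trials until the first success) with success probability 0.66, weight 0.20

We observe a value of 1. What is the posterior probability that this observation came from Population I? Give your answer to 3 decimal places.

By Bayes' theorem, P(k | x) = P(Z=k) f_k(x) / Σ_j P(Z=j) f_j(x).
Component likelihoods at x = 1:
  p_I = 0.17·(1−0.17)^0 = 0.17·1 = 0.17
  p_II = 0.26·(1−0.26)^0 = 0.26·1 = 0.26
  p_III = 0.29·(1−0.29)^0 = 0.29·1 = 0.29
  p_IV = 0.66·(1−0.66)^0 = 0.66·1 = 0.66
Unnormalised posteriors:
  P(Z=I)·p_I = 0.16 × 0.17 = 0.0272
  P(Z=II)·p_II = 0.34 × 0.26 = 0.0884
  P(Z=III)·p_III = 0.30 × 0.29 = 0.087
  P(Z=IV)·p_IV = 0.20 × 0.66 = 0.132
Sum: 0.0272 + 0.0884 + 0.087 + 0.132 = 0.3346
P(Population I | x) = 0.0272 / 0.3346 ≈ 0.081

0.081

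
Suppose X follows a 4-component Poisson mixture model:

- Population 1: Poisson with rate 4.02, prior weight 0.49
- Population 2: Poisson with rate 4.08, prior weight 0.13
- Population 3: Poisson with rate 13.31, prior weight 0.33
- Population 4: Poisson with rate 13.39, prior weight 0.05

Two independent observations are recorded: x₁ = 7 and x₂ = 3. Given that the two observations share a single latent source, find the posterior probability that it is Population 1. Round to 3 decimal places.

0.785

By Bayes' theorem, P(k | x) = w_k f_k(x) / Σ_j w_j f_j(x).
Since both observations come from the same component, the likelihood for component k is f_k(x₁)·f_k(x₂).
  p_1 = [0.0604349] × [0.194385] = 0.0117477
  p_2 = [0.0631348] × [0.191385] = 0.0120831
  p_3 = [0.024342] × [0.000651513] = 1.58591e-05
  p_4 = [0.0234331] × [0.000612333] = 1.43489e-05
Multiply by the mixture weights:
  w_1·p_1 = 0.49 × 0.0117477 = 0.00575635
  w_2·p_2 = 0.13 × 0.0120831 = 0.0015708
  w_3·p_3 = 0.33 × 1.58591e-05 = 5.23352e-06
  w_4·p_4 = 0.05 × 1.43489e-05 = 7.17444e-07
Marginal: 0.00575635 + 0.0015708 + 5.23352e-06 + 7.17444e-07 = 0.0073331
P(Population 1 | x₁, x₂) = 0.00575635 / 0.0073331 ≈ 0.785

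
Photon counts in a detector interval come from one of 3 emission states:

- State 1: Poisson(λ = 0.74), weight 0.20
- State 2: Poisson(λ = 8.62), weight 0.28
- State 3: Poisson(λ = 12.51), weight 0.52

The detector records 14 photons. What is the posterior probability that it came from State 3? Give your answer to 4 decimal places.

0.8747

Apply Bayes' rule: the posterior for each component is proportional to its prior times its likelihood at x.
Component likelihoods at x = 14 photons:
  f_1 = 8.08086e-14
  f_2 = 0.0258866
  f_3 = 0.0973128
Weight by the priors:
  P(Z=1)·f_1 = 0.20 × 8.08086e-14 = 1.61617e-14
  P(Z=2)·f_2 = 0.28 × 0.0258866 = 0.00724825
  P(Z=3)·f_3 = 0.52 × 0.0973128 = 0.0506027
Denominator: 1.61617e-14 + 0.00724825 + 0.0506027 = 0.0578509
P(State 3 | data) = 0.0506027 / 0.0578509 ≈ 0.8747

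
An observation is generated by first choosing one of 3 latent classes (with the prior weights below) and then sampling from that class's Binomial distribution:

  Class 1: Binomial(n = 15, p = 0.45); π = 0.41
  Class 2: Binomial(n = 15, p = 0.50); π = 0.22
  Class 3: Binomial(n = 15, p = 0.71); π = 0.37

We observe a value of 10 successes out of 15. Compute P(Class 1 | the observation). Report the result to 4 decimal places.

0.1828

The responsibility of component k is π_k f_k(x) divided by Σ_j π_j f_j(x).
Component likelihoods at x = 10 successes out of 15:
  p_1 = 0.0514629
  p_2 = 0.0916443
  p_3 = 0.200507
Weight by the priors:
  π_1·p_1 = 0.41 × 0.0514629 = 0.0210998
  π_2·p_2 = 0.22 × 0.0916443 = 0.0201617
  π_3·p_3 = 0.37 × 0.200507 = 0.0741875
Marginal: 0.0210998 + 0.0201617 + 0.0741875 = 0.115449
Responsibility of Class 1: 0.0210998 / 0.115449 ≈ 0.1828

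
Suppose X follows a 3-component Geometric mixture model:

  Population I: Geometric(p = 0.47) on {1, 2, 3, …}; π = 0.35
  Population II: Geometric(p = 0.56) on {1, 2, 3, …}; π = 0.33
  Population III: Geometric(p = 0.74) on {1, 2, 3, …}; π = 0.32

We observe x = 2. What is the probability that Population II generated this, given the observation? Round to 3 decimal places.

0.353

Apply Bayes' rule: the posterior for each component is proportional to its prior times its likelihood at x.
Evaluate each component's likelihood at the observed value:
  f_I = 0.47·(1−0.47)^1 = 0.47·0.53 = 0.2491
  f_II = 0.56·(1−0.56)^1 = 0.56·0.44 = 0.2464
  f_III = 0.74·(1−0.74)^1 = 0.74·0.26 = 0.1924
Unnormalised posteriors:
  π_I·f_I = 0.35 × 0.2491 = 0.087185
  π_II·f_II = 0.33 × 0.2464 = 0.081312
  π_III·f_III = 0.32 × 0.1924 = 0.061568
Normaliser: 0.087185 + 0.081312 + 0.061568 = 0.230065
P(Population II | the observation) = 0.081312 / 0.230065 ≈ 0.353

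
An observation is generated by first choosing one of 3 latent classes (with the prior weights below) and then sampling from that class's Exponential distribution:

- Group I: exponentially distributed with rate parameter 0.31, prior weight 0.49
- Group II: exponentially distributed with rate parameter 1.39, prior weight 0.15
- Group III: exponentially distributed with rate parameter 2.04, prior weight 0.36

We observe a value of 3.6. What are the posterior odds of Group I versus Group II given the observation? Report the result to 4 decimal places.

Since P(k|x) ∝ π_k f_k(x), the posterior odds are π_i f_i(x) / (π_j f_j(x)).
Evaluate each component's likelihood at the observed value:
  f_I = 0.101552
  f_II = 0.00932836
  f_III = 0.00131878
Posterior odds = (π_I·f_I) / (π_II·f_II) = (0.49·0.101552) / (0.15·0.00932836) = 0.0497605 / 0.00139925 ≈ 35.5622

35.5622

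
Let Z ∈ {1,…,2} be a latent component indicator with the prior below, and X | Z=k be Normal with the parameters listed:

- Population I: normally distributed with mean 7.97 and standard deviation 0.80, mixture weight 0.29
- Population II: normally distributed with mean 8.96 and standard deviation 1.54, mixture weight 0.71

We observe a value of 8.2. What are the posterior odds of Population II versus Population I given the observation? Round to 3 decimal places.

The posterior odds equal the prior odds times the likelihood ratio: (w_i/w_j)·(f_i(x)/f_j(x)).
Component likelihoods at x = 8.2:
  p_I = 0.478488
  p_II = 0.229352
Posterior odds = (w_II·p_II) / (w_I·p_I) = (0.71·0.229352) / (0.29·0.478488) = 0.16284 / 0.138762 ≈ 1.174

1.174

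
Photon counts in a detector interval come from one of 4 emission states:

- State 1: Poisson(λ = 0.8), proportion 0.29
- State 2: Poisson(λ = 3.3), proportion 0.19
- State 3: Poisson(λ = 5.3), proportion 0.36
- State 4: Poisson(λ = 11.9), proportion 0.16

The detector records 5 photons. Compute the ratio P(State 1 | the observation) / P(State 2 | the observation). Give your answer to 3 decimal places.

Posterior odds = (P(Z=i) f_i(x)) / (P(Z=j) f_j(x)); the normalising sum cancels.
Component likelihoods at x = 5 photons:
  f_1 = e^(−0.8)·0.8^5/5! = 0.00122697
  f_2 = e^(−3.3)·3.3^5/5! = 0.120286
  f_3 = e^(−5.3)·5.3^5/5! = 0.173955
  f_4 = e^(−11.9)·11.9^5/5! = 0.0135036
0.000355821 / 0.0228544 ≈ 0.016

0.016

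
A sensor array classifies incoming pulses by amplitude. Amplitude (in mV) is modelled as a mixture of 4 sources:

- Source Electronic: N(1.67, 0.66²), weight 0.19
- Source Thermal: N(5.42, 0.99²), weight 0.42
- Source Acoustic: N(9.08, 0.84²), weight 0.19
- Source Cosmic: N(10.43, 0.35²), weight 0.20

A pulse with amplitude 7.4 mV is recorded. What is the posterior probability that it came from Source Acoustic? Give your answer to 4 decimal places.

By Bayes' theorem, P(k | x) = w_k f_k(x) / Σ_j w_j f_j(x).
Component likelihoods at x = 7.4 mV:
  f_Electronic = 2.59488e-17
  f_Thermal = 0.0545363
  f_Acoustic = 0.064275
  f_Cosmic = 6.06036e-17
Unnormalised posteriors:
  w_Electronic·f_Electronic = 0.19 × 2.59488e-17 = 4.93027e-18
  w_Thermal·f_Thermal = 0.42 × 0.0545363 = 0.0229053
  w_Acoustic·f_Acoustic = 0.19 × 0.064275 = 0.0122122
  w_Cosmic·f_Cosmic = 0.20 × 6.06036e-17 = 1.21207e-17
Marginal: 4.93027e-18 + 0.0229053 + 0.0122122 + 1.21207e-17 = 0.0351175
P(Source Acoustic | x) ≈ 0.3478

0.3478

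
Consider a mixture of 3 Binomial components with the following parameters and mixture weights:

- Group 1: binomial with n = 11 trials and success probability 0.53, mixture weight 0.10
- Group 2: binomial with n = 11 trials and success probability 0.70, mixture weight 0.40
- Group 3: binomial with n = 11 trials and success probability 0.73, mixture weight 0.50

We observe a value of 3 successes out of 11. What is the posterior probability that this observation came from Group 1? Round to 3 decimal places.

Apply Bayes' rule: the posterior for each component is proportional to its prior times its likelihood at x.
Component likelihoods at x = 3 successes out of 11:
  L_1 = 0.0584917
  L_2 = 0.0037132
  L_3 = 0.00181285
Prior × likelihood for each component:
  P(Z=1)·L_1 = 0.10 × 0.0584917 = 0.00584917
  P(Z=2)·L_2 = 0.40 × 0.0037132 = 0.00148528
  P(Z=3)·L_3 = 0.50 × 0.00181285 = 0.000906427
Normaliser: 0.00584917 + 0.00148528 + 0.000906427 = 0.00824088
So the posterior for Group 1 is 0.00584917 / 0.00824088 ≈ 0.710.

0.710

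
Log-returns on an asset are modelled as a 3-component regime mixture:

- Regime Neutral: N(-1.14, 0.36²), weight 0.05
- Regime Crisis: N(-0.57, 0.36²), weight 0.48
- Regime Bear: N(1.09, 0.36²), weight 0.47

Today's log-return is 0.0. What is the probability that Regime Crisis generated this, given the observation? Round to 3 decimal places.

0.964

Apply Bayes' rule: the posterior for each component is proportional to its prior times its likelihood at x.
Evaluate each component's likelihood at the observed value:
  L_Neutral = (1/(0.36·√(2π)))·exp(−(0.0−-1.14)²/(2·0.36²)) = 1.108173·exp(-5.01389) = 0.00736382
  L_Crisis = (1/(0.36·√(2π)))·exp(−(0.0−-0.57)²/(2·0.36²)) = 1.108173·exp(-1.25347) = 0.316396
  L_Bear = (1/(0.36·√(2π)))·exp(−(0.0−1.09)²/(2·0.36²)) = 1.108173·exp(-4.58372) = 0.011322
Unnormalised posteriors:
  w_Neutral·L_Neutral = 0.05 × 0.00736382 = 0.000368191
  w_Crisis·L_Crisis = 0.48 × 0.316396 = 0.15187
  w_Bear·L_Bear = 0.47 × 0.011322 = 0.00532135
Denominator: 0.000368191 + 0.15187 + 0.00532135 = 0.15756
So the posterior for Regime Crisis is 0.15187 / 0.15756 ≈ 0.964.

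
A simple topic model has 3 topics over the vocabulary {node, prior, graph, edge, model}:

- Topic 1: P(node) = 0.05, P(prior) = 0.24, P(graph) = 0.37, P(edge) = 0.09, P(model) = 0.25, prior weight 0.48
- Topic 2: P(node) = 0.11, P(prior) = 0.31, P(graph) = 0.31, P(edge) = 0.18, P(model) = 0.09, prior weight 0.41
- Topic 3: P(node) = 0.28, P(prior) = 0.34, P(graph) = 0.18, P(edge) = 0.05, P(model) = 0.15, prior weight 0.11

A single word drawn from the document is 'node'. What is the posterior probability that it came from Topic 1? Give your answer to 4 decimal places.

0.2402

Posterior ∝ prior × likelihood, so P(k | x) ∝ w_k f_k(x); normalise over all components.
Evaluate each component's likelihood at the observed value:
  p_1 = P(node | comp) = 0.05
  p_2 = P(node | comp) = 0.11
  p_3 = P(node | comp) = 0.28
Weight by the priors:
  w_1·p_1 = 0.48 × 0.05 = 0.024
  w_2·p_2 = 0.41 × 0.11 = 0.0451
  w_3·p_3 = 0.11 × 0.28 = 0.0308
Sum: 0.024 + 0.0451 + 0.0308 = 0.0999
So the posterior for Topic 1 is 0.024 / 0.0999 ≈ 0.2402.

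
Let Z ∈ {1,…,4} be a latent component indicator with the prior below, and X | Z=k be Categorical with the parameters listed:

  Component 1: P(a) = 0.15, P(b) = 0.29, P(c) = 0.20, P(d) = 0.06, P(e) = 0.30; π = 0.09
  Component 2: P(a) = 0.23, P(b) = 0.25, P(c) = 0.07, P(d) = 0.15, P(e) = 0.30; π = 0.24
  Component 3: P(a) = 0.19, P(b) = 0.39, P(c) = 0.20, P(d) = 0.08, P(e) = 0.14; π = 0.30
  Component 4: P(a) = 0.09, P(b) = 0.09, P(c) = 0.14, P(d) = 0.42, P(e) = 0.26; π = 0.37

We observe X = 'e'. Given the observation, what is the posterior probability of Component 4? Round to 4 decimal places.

Apply Bayes' rule: the posterior for each component is proportional to its prior times its likelihood at x.
Categorical probabilities:
  f_1 = 0.3
  f_2 = 0.3
  f_3 = 0.14
  f_4 = 0.26
Unnormalised posteriors:
  P(Z=1)·f_1 = 0.09 × 0.3 = 0.027
  P(Z=2)·f_2 = 0.24 × 0.3 = 0.072
  P(Z=3)·f_3 = 0.30 × 0.14 = 0.042
  P(Z=4)·f_4 = 0.37 × 0.26 = 0.0962
Denominator: 0.027 + 0.072 + 0.042 + 0.0962 = 0.2372
P(Component 4 | x) = 0.0962 / 0.2372 ≈ 0.4056

0.4056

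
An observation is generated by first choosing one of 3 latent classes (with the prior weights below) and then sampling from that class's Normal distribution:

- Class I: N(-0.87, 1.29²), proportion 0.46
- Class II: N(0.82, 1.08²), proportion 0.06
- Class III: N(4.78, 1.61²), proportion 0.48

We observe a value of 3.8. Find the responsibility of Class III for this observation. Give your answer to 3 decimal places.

0.993

Apply Bayes' rule: the posterior for each component is proportional to its prior times its likelihood at x.
Evaluate each component's likelihood at the observed value:
  f_I = 0.000441055
  f_II = 0.00820792
  f_III = 0.205887
Weight by the priors:
  P(Z=I)·f_I = 0.46 × 0.000441055 = 0.000202885
  P(Z=II)·f_II = 0.06 × 0.00820792 = 0.000492475
  P(Z=III)·f_III = 0.48 × 0.205887 = 0.0988257
Sum: 0.000202885 + 0.000492475 + 0.0988257 = 0.0995211
P(Class III | data) = 0.0988257 / 0.0995211 ≈ 0.993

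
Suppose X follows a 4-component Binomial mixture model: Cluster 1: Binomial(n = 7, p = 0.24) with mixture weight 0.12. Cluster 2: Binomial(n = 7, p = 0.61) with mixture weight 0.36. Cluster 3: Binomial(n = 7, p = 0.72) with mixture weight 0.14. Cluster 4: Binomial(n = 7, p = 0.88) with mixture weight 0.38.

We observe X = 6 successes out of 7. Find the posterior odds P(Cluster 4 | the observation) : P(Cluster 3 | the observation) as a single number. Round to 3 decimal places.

Posterior odds = (P(Z=i) f_i(x)) / (P(Z=j) f_j(x)); the normalising sum cancels.
Evaluate each component's likelihood at the observed value:
  f_1 = C(7,6)·0.24^6·0.76^1 = 7·0.000191103·0.76 = 0.00101667
  f_2 = C(7,6)·0.61^6·0.39^1 = 7·0.0515204·0.39 = 0.140651
  f_3 = C(7,6)·0.72^6·0.28^1 = 7·0.139314·0.28 = 0.273056
  f_4 = C(7,6)·0.88^6·0.12^1 = 7·0.464404·0.12 = 0.390099
Posterior odds = (P(Z=4)·f_4) / (P(Z=3)·f_3) = (0.38·0.390099) / (0.14·0.273056) = 0.148238 / 0.0382278 ≈ 3.878

3.878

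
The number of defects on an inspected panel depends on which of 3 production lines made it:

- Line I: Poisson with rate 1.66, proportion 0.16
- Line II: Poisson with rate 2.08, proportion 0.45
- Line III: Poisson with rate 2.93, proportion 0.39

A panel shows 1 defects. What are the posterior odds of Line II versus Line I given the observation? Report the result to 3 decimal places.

Since P(k|x) ∝ π_k f_k(x), the posterior odds are π_i f_i(x) / (π_j f_j(x)).
Poisson probabilities:
  f_I = 0.315631
  f_II = 0.259855
  f_III = 0.156453
Odds = (0.45/0.16) × (0.259855/0.315631) = 2.8125 × 0.823288 ≈ 2.315

2.315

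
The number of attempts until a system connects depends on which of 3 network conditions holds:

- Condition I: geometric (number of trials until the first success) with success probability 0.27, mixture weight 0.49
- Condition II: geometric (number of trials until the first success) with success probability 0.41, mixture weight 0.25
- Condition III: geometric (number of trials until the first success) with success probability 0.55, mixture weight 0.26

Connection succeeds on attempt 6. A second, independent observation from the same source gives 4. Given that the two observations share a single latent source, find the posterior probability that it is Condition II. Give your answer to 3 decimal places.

0.170

By Bayes' theorem, P(k | x) = π_k f_k(x) / Σ_j π_j f_j(x).
Since both observations come from the same component, the likelihood for component k is f_k(x₁)·f_k(x₂).
  f_I = [0.27·(1−0.27)^5 = 0.27·0.207307 = 0.0559729] × [0.105035] = 0.00587909
  f_II = [0.41·(1−0.41)^5 = 0.41·0.0714924 = 0.0293119] × [0.0842054] = 0.00246822
  f_III = [0.55·(1−0.55)^5 = 0.55·0.0184528 = 0.010149] × [0.0501187] = 0.000508658
Prior × likelihood for each component:
  π_I·f_I = 0.49 × 0.00587909 = 0.00288076
  π_II·f_II = 0.25 × 0.00246822 = 0.000617055
  π_III·f_III = 0.26 × 0.000508658 = 0.000132251
Marginal: 0.00288076 + 0.000617055 + 0.000132251 = 0.00363006
So the posterior for Condition II is 0.000617055 / 0.00363006 ≈ 0.170.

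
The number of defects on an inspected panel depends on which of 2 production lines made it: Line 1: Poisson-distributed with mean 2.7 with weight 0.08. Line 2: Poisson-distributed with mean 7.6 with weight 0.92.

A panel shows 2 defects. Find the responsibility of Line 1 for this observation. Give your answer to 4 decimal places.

0.5958

P(component k | x) = π_k·f_k(x) / marginal(x), where marginal(x) = Σ_j π_j·f_j(x).
Component likelihoods at x = 2 defects:
  f_1 = 0.244964
  f_2 = 0.014453
Weight by the priors:
  π_1·f_1 = 0.08 × 0.244964 = 0.0195971
  π_2·f_2 = 0.92 × 0.014453 = 0.0132968
Normaliser: 0.0195971 + 0.0132968 = 0.0328939
P(Line 1 | 2 defects) = 0.0195971 / 0.0328939 ≈ 0.5958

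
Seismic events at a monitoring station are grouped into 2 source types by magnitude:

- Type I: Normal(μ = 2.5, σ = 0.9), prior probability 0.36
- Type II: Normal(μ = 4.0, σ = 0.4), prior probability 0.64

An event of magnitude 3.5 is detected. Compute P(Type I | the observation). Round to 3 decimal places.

0.228

Posterior ∝ prior × likelihood, so P(k | x) ∝ π_k f_k(x); normalise over all components.
Component likelihoods at x = 3.5:
  f_I = (1/(0.9·√(2π)))·exp(−(3.5−2.5)²/(2·0.9²)) = 0.443269·exp(-0.61728) = 0.239103
  f_II = (1/(0.4·√(2π)))·exp(−(3.5−4.0)²/(2·0.4²)) = 0.997356·exp(-0.78125) = 0.456623
Multiply by the mixture weights:
  π_I·f_I = 0.36 × 0.239103 = 0.086077
  π_II·f_II = 0.64 × 0.456623 = 0.292239
Evidence: 0.086077 + 0.292239 = 0.378316
P(Type I | 3.5) ≈ 0.228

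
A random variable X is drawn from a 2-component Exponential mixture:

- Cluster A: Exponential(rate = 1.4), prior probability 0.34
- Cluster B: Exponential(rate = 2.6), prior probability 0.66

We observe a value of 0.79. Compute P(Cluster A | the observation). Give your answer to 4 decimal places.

0.4172

P(component k | x) = π_k·f_k(x) / marginal(x), where marginal(x) = Σ_j π_j·f_j(x).
Evaluate each component's likelihood at the observed value:
  p_A = 1.4·e^(−1.4·0.79) = 1.4·e^(−1.1060) = 0.463232
  p_B = 2.6·e^(−2.6·0.79) = 2.6·e^(−2.0540) = 0.333375
Prior × likelihood for each component:
  π_A·p_A = 0.34 × 0.463232 = 0.157499
  π_B·p_B = 0.66 × 0.333375 = 0.220027
Denominator: 0.157499 + 0.220027 = 0.377526
So the posterior for Cluster A is 0.157499 / 0.377526 ≈ 0.4172.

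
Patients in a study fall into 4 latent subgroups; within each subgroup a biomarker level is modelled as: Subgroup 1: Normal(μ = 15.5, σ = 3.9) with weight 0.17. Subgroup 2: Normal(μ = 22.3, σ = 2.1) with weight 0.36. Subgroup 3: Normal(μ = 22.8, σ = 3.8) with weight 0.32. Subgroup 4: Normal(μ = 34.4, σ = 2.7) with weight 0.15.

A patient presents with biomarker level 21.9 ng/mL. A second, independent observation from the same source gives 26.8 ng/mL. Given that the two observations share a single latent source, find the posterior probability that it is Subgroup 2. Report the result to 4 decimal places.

Apply Bayes' rule: the posterior for each component is proportional to its prior times its likelihood at x.
Since both observations come from the same component, the likelihood for component k is f_k(x₁)·f_k(x₂).
  L_1 = [0.0266119] × [0.00153768] = 4.09205e-05
  L_2 = [0.186557] × [0.0191243] = 0.00356778
  L_3 = [0.102081] × [0.0603282] = 0.00615837
  L_4 = [3.27587e-06] × [0.00281222] = 9.21248e-09
Weight by the priors:
  π_1·L_1 = 0.17 × 4.09205e-05 = 6.95648e-06
  π_2·L_2 = 0.36 × 0.00356778 = 0.0012844
  π_3·L_3 = 0.32 × 0.00615837 = 0.00197068
  π_4·L_4 = 0.15 × 9.21248e-09 = 1.38187e-09
Sum: 6.95648e-06 + 0.0012844 + 0.00197068 + 1.38187e-09 = 0.00326204
So the posterior for Subgroup 2 is 0.0012844 / 0.00326204 ≈ 0.3937.

0.3937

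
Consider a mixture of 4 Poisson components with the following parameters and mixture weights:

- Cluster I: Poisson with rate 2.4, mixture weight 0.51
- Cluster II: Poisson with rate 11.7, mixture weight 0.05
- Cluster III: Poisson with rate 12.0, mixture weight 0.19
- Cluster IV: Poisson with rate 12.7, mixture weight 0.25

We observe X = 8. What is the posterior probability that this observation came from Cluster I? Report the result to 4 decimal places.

0.0419

P(component k | x) = π_k·f_k(x) / marginal(x), where marginal(x) = Σ_j π_j·f_j(x).
Poisson probabilities:
  L_I = e^(−2.4)·2.4^8/8! = 0.00247664
  L_II = e^(−11.7)·11.7^8/8! = 0.0722306
  L_III = e^(−12.0)·12.0^8/8! = 0.0655233
  L_IV = e^(−12.7)·12.7^8/8! = 0.0512117
Prior × likelihood for each component:
  π_I·L_I = 0.51 × 0.00247664 = 0.00126309
  π_II·L_II = 0.05 × 0.0722306 = 0.00361153
  π_III·L_III = 0.19 × 0.0655233 = 0.0124494
  π_IV·L_IV = 0.25 × 0.0512117 = 0.0128029
Evidence: 0.00126309 + 0.00361153 + 0.0124494 + 0.0128029 = 0.030127
So the posterior for Cluster I is 0.00126309 / 0.030127 ≈ 0.0419.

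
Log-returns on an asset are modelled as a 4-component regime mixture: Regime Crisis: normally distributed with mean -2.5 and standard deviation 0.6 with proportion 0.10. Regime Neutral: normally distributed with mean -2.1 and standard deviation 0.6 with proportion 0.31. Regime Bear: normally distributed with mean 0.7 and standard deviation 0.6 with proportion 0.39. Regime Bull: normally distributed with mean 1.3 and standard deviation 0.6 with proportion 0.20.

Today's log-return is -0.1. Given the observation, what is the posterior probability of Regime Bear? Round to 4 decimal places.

By Bayes' theorem, P(k | x) = w_k f_k(x) / Σ_j w_j f_j(x).
Evaluate each component's likelihood at the observed value:
  f_Crisis = (1/(0.6·√(2π)))·exp(−(-0.1−-2.5)²/(2·0.6²)) = 0.664904·exp(-8.00000) = 0.00022305
  f_Neutral = (1/(0.6·√(2π)))·exp(−(-0.1−-2.1)²/(2·0.6²)) = 0.664904·exp(-5.55556) = 0.00257046
  f_Bear = (1/(0.6·√(2π)))·exp(−(-0.1−0.7)²/(2·0.6²)) = 0.664904·exp(-0.88889) = 0.27335
  f_Bull = (1/(0.6·√(2π)))·exp(−(-0.1−1.3)²/(2·0.6²)) = 0.664904·exp(-2.72222) = 0.0437031
Unnormalised posteriors:
  w_Crisis·f_Crisis = 0.10 × 0.00022305 = 2.2305e-05
  w_Neutral·f_Neutral = 0.31 × 0.00257046 = 0.000796844
  w_Bear·f_Bear = 0.39 × 0.27335 = 0.106607
  w_Bull·f_Bull = 0.20 × 0.0437031 = 0.00874063
Marginal: 2.2305e-05 + 0.000796844 + 0.106607 + 0.00874063 = 0.116166
Responsibility of Regime Bear: 0.106607 / 0.116166 ≈ 0.9177

0.9177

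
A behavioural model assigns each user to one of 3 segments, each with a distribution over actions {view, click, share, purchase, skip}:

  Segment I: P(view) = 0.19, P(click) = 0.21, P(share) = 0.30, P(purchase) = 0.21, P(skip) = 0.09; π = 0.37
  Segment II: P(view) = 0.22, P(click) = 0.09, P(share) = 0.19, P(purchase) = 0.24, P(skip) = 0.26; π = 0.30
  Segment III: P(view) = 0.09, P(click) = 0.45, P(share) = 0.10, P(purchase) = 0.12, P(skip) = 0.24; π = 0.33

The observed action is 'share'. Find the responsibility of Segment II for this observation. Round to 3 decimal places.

P(component k | x) = π_k·f_k(x) / marginal(x), where marginal(x) = Σ_j π_j·f_j(x).
Component likelihoods at x = 'share':
  L_I = P(share | comp) = 0.30
  L_II = P(share | comp) = 0.19
  L_III = P(share | comp) = 0.10
Weight by the priors:
  π_I·L_I = 0.37 × 0.3 = 0.111
  π_II·L_II = 0.30 × 0.19 = 0.057
  π_III·L_III = 0.33 × 0.1 = 0.033
Denominator: 0.111 + 0.057 + 0.033 = 0.201
P(Segment II | x) ≈ 0.284

0.284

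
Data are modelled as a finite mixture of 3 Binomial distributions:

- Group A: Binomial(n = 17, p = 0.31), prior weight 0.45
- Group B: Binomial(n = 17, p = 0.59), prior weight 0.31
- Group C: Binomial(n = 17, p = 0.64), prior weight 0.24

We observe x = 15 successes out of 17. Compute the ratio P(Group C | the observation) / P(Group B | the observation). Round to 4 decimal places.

2.0221

Posterior odds = (π_i f_i(x)) / (π_j f_j(x)); the normalising sum cancels.
Evaluate each component's likelihood at the observed value:
  f_A = 1.51937e-06
  f_B = 0.00835385
  f_C = 0.0218194
Odds = (0.24/0.31) × (0.0218194/0.00835385) = 0.774194 × 2.6119 ≈ 2.0221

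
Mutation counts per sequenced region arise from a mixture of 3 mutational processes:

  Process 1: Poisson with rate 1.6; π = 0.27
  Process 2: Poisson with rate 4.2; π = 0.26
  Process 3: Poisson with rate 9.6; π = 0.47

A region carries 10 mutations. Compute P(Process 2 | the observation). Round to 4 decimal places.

The responsibility of component k is P(Z=k) f_k(x) divided by Σ_j P(Z=j) f_j(x).
Component likelihoods at x = 10 mutations:
  p_1 = 6.11738e-06
  p_2 = 0.00705819
  p_3 = 0.124086
Multiply by the mixture weights:
  P(Z=1)·p_1 = 0.27 × 6.11738e-06 = 1.65169e-06
  P(Z=2)·p_2 = 0.26 × 0.00705819 = 0.00183513
  P(Z=3)·p_3 = 0.47 × 0.124086 = 0.0583204
Normaliser: 1.65169e-06 + 0.00183513 + 0.0583204 = 0.0601571
So the posterior for Process 2 is 0.00183513 / 0.0601571 ≈ 0.0305.

0.0305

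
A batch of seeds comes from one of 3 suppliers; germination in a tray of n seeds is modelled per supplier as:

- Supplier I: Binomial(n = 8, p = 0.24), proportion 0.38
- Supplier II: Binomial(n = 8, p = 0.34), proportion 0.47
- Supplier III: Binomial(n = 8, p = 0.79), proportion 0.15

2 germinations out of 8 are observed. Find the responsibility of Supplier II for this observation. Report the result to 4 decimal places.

0.5152

P(component k | x) = P(Z=k)·f_k(x) / marginal(x), where marginal(x) = Σ_j P(Z=j)·f_j(x).
Binomial probabilities:
  L_I = 0.310786
  L_II = 0.267534
  L_III = 0.00149875
Unnormalised posteriors:
  P(Z=I)·L_I = 0.38 × 0.310786 = 0.118099
  P(Z=II)·L_II = 0.47 × 0.267534 = 0.125741
  P(Z=III)·L_III = 0.15 × 0.00149875 = 0.000224812
Normaliser: 0.118099 + 0.125741 + 0.000224812 = 0.244065
Responsibility of Supplier II: 0.125741 / 0.244065 ≈ 0.5152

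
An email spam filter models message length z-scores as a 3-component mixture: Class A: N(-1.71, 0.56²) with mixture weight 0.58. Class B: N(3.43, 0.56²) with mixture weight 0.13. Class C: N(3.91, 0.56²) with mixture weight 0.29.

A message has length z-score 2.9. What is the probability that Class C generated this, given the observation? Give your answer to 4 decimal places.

P(component k | x) = w_k·f_k(x) / marginal(x), where marginal(x) = Σ_j w_j·f_j(x).
Evaluate each component's likelihood at the observed value:
  p_A = 1.37104e-15
  p_B = 0.455216
  p_C = 0.140078
Weight by the priors:
  w_A·p_A = 0.58 × 1.37104e-15 = 7.95202e-16
  w_B·p_B = 0.13 × 0.455216 = 0.0591781
  w_C·p_C = 0.29 × 0.140078 = 0.0406227
Marginal: 7.95202e-16 + 0.0591781 + 0.0406227 = 0.0998007
P(Class C | the observation) ≈ 0.4070

0.4070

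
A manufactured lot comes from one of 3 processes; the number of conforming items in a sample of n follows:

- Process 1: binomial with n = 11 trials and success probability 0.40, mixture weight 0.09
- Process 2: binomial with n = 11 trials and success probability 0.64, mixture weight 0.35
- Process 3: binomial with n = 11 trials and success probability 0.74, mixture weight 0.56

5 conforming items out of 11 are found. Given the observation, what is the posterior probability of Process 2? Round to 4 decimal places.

0.5013

Apply Bayes' rule: the posterior for each component is proportional to its prior times its likelihood at x.
Component likelihoods at x = 5 conforming items out of 11:
  f_1 = C(11,5)·0.40^5·0.60^6 = 462·0.01024·0.046656 = 0.220724
  f_2 = C(11,5)·0.64^5·0.36^6 = 462·0.107374·0.00217678 = 0.107983
  f_3 = C(11,5)·0.74^5·0.26^6 = 462·0.221901·0.000308916 = 0.0316695
Multiply by the mixture weights:
  P(Z=1)·f_1 = 0.09 × 0.220724 = 0.0198652
  P(Z=2)·f_2 = 0.35 × 0.107983 = 0.0377942
  P(Z=3)·f_3 = 0.56 × 0.0316695 = 0.0177349
Sum: 0.0198652 + 0.0377942 + 0.0177349 = 0.0753942
P(Process 2 | 5 conforming items out of 11) = 0.0377942 / 0.0753942 ≈ 0.5013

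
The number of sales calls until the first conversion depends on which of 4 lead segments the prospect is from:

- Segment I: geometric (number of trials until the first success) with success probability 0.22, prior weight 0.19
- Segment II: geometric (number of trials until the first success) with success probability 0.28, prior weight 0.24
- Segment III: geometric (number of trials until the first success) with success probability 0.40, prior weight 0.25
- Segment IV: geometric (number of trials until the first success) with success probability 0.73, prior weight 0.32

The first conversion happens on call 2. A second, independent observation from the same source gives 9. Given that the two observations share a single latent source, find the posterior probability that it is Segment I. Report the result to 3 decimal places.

0.415

Posterior ∝ prior × likelihood, so P(k | x) ∝ π_k f_k(x); normalise over all components.
Since both observations come from the same component, the likelihood for component k is f_k(x₁)·f_k(x₂).
  f_I = [0.22·(1−0.22)^1 = 0.22·0.78 = 0.1716] × [0.0301425] = 0.00517246
  f_II = [0.28·(1−0.28)^1 = 0.28·0.72 = 0.2016] × [0.0202217] = 0.0040767
  f_III = [0.40·(1−0.40)^1 = 0.40·0.6 = 0.24] × [0.00671846] = 0.00161243
  f_IV = [0.73·(1−0.73)^1 = 0.73·0.27 = 0.1971] × [2.06174e-05] = 4.06368e-06
Weight by the priors:
  π_I·f_I = 0.19 × 0.00517246 = 0.000982767
  π_II·f_II = 0.24 × 0.0040767 = 0.000978407
  π_III·f_III = 0.25 × 0.00161243 = 0.000403108
  π_IV·f_IV = 0.32 × 4.06368e-06 = 1.30038e-06
Sum: 0.000982767 + 0.000978407 + 0.000403108 + 1.30038e-06 = 0.00236558
P(Segment I | data) = 0.000982767 / 0.00236558 ≈ 0.415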